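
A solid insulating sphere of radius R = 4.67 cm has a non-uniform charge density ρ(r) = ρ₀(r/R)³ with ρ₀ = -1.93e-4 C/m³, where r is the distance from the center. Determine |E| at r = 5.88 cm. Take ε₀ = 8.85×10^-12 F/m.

Symmetry ⇒ E = E(r) r̂. Gaussian sphere of radius r = 5.88 cm (r > R, all charge enclosed).
Q_enc = 4π ∫₀^R ρ₀(r'/R)^3 r'² dr' = 4πρ₀R³/6 = -4.117×10^-8 C.
Applying ∮E·dA = Q_enc/ε₀ with Φ = E(4πr²):
E = |Q_enc|/(4πε₀r²) = (4.117e-8)/(4π·8.85×10^-12·(0.0588)²) = 1.07×10^5 N/C.

|E| ≈ 1.07×10^5 N/C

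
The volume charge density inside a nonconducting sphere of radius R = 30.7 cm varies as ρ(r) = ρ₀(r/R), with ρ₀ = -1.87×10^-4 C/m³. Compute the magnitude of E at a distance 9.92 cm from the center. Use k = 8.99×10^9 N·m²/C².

Take a concentric spherical Gaussian surface of radius r = 9.92 cm (r < R).
Q_enc = ∫₀^r ρ(r')·4πr'² dr' = (4πρ₀/R) ∫₀^r r'^3 dr' = 4πρ₀ r^4/(4·R) = -1.853×10^-7 C.
Since E is radial and uniform over the Gaussian sphere, Φ = E·4πr² = Q_enc/ε₀.
E = k|Q_enc|/r² = (8.99×10^9)(1.853e-7)/(0.0992)² = 1.69×10^5 N/C.

|E| ≈ 1.69×10^5 N/C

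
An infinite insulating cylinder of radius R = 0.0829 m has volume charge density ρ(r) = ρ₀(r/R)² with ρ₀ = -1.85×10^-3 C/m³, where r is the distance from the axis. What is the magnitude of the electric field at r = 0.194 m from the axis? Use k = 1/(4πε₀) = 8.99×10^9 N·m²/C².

Coaxial Gaussian cylinder, radius r = 0.194 m, length L (r > R, full charge per length enclosed).
λ_enc = 2π ∫₀^R ρ₀(r'/R)^2 r' dr' = 2πρ₀R²/4 = -1.997×10^-5 C/m.
By Gauss's law (flux through the curved wall only), E·2πrL = λ_enc L/ε₀.
E = 2k|λ_enc|/r = 2(8.99×10^9)(1.997×10^-5)/(0.194) = 1.85e6 N/C.

1.85×10^6 N/C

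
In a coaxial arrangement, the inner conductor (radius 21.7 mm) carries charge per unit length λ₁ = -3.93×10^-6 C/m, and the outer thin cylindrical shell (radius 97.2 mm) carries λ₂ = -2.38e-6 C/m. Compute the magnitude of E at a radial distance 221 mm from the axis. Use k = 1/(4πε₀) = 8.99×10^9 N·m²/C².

By cylindrical symmetry E is radial; use a coaxial Gaussian cylinder of radius 221 mm and length L (r > 97.2 mm, enclosing both).
λ_enc = λ₁ + λ₂ = (-3.93×10^-6) + (-2.38×10^-6) = -6.31×10^-6 C/m.
By Gauss's law (flux through the curved wall only), E·2πrL = λ_enc L/ε₀.
E = 2k|λ_enc|/r = 2(8.99×10^9)(6.31e-6)/(0.221) = 5.13×10^5 N/C.

E = 5.13e5 N/C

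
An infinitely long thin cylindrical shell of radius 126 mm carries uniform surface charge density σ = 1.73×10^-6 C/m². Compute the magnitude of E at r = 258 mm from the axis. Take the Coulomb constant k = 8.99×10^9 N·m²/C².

|E| = 9.54×10^4 N/C

Take a coaxial cylindrical Gaussian surface of radius r = 258 mm and length L (r > 126 mm).
The whole shell is enclosed: λ_enc = σ·2πR = (1.73e-6)·2π·(0.126) = 1.37e-6 C/m.
Applying ∮E·dA = Q_enc/ε₀ with the end caps contributing no flux:
E = 2k|λ_enc|/r = 2(8.99×10^9)(1.37×10^-6)/(0.258) = 9.54×10^4 N/C.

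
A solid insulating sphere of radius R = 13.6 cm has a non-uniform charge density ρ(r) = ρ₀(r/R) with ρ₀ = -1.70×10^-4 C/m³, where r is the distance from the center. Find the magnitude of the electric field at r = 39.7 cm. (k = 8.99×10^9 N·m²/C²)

|E| = 7.66×10^4 N/C

Symmetry ⇒ E = E(r) r̂. Gaussian sphere of radius r = 39.7 cm (r > R, all charge enclosed).
Q_enc = 4π ∫₀^R ρ₀(r'/R)^1 r'² dr' = 4πρ₀R³/4 = -1.343×10^-6 C.
By Gauss's law, ∮E·dA = E·4πr² = Q_enc/ε₀.
E = k|Q_enc|/r² = (8.99×10^9)(1.343×10^-6)/(0.397)² = 7.66×10^4 N/C.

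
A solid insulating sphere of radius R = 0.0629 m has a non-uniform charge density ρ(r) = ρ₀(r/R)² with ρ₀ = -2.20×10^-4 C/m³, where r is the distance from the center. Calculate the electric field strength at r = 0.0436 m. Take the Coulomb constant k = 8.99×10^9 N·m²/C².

Take a concentric spherical Gaussian surface of radius r = 0.0436 m (r < R).
Q_enc = ∫₀^r ρ(r')·4πr'² dr' = (4πρ₀/R²) ∫₀^r r'^4 dr' = 4πρ₀ r^5/(5·R²) = -2.202e-8 C.
By Gauss's law, ∮E·dA = E·4πr² = Q_enc/ε₀.
E = k|Q_enc|/r² = (8.99×10^9)(2.202e-8)/(0.0436)² = 1.04e5 N/C.

|E| ≈ 1.04×10^5 N/C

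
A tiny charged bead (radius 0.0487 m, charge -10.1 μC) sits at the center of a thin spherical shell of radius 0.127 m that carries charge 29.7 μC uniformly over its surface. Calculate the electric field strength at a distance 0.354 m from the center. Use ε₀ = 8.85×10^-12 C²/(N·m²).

|E| ≈ 1.41×10^6 N/C

Take a concentric spherical Gaussian surface of radius r = 0.354 m (r > 0.127 m, enclosing both).
Q_enc = (-10.1 μC) + (29.7 μC) = 1.96×10^-5 C.
Since E is radial and uniform over the Gaussian sphere, Φ = E·4πr² = Q_enc/ε₀.
E = |Q_enc|/(4πε₀r²) = (1.96e-5)/(4π·8.85×10^-12·(0.354)²) = 1.41×10^6 N/C.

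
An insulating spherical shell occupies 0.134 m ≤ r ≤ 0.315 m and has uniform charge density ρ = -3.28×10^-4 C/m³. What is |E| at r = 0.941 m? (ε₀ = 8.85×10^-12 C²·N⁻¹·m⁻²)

E ≈ 4.03e5 V/m

Take a concentric spherical Gaussian surface of radius r = 0.941 m (r > 0.315 m, enclosing the whole shell).
Q_enc = ρ·(4π/3)(b³ − a³) = (-3.28e-4)·(4π/3)·((0.315)³ − (0.134)³) = -3.964×10^-5 C.
By Gauss's law, ∮E·dA = E·4πr² = Q_enc/ε₀.
E = |Q_enc|/(4πε₀r²) = (3.964×10^-5)/(4π·8.85×10^-12·(0.941)²) = 4.03e5 N/C.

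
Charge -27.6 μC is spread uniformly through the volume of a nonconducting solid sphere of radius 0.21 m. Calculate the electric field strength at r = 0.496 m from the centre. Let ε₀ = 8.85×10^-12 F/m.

Symmetry ⇒ E = E(r) r̂. Gaussian sphere of radius r = 0.496 m (r > R, so the entire charge is enclosed).
Q_enc = -27.6 μC = -2.76×10^-5 C.
Gauss's law: E·4πr² = Q_enc/ε₀.
E = |Q_enc|/(4πε₀r²) = (2.76e-5)/(4π·8.85×10^-12·(0.496)²) = 1.01×10^6 N/C.

E = 1.01e6 N/C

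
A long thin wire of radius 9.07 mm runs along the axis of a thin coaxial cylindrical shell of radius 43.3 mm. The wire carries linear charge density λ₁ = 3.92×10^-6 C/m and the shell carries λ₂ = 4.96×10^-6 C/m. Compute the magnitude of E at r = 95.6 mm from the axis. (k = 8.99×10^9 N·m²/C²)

By cylindrical symmetry E is radial; use a coaxial Gaussian cylinder of radius 95.6 mm and length L (r > 43.3 mm, enclosing both).
λ_enc = λ₁ + λ₂ = (3.92e-6) + (4.96×10^-6) = 8.88×10^-6 C/m.
Gauss's law: E·2πrL = λ_enc L/ε₀.
E = 2k|λ_enc|/r = 2(8.99×10^9)(8.88×10^-6)/(0.0956) = 1.67e6 N/C.

E ≈ 1.67×10^6 N/C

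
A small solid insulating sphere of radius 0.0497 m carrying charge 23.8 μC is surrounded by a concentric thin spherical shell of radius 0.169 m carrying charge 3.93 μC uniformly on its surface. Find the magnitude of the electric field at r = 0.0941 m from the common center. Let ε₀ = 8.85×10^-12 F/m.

Use a concentric Gaussian sphere at r = 0.0941 m (between the bodies, 0.0497 m < r < 0.169 m).
The shell at 0.169 m lies outside the Gaussian surface, so Q_enc = 23.8 μC = 2.38×10^-5 C.
Applying ∮E·dA = Q_enc/ε₀ with Φ = E(4πr²):
E = |Q_enc|/(4πε₀r²) = (2.38×10^-5)/(4π·8.85×10^-12·(0.0941)²) = 2.42×10^7 N/C.

|E| ≈ 2.42×10^7 N/C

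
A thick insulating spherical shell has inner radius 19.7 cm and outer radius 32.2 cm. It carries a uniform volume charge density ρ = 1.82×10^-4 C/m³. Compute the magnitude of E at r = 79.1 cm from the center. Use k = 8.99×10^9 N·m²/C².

E = 2.82×10^5 V/m

By spherical symmetry E is radial; choose a Gaussian sphere of radius r = 79.1 cm (r > 32.2 cm, enclosing the whole shell).
Q_enc = ρ·(4π/3)(b³ − a³) = (1.82×10^-4)·(4π/3)·((0.322)³ − (0.197)³) = 1.962×10^-5 C.
By Gauss's law, ∮E·dA = E·4πr² = Q_enc/ε₀.
E = k|Q_enc|/r² = (8.99×10^9)(1.962×10^-5)/(0.791)² = 2.82e5 N/C.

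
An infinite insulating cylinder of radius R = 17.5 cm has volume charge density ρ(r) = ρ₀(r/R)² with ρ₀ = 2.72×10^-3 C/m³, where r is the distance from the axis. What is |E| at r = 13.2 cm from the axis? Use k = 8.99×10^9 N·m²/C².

E = 5.77×10^6 N/C

Choose a coaxial cylinder of radius r = 13.2 cm (arbitrary length L) as the Gaussian surface (r < R).
λ_enc = ∫₀^r ρ(r')·2πr' dr' = (2πρ₀/R²)·r^4/4 = 4.236×10^-5 C/m.
Applying ∮E·dA = Q_enc/ε₀ with the end caps contributing no flux:
E = 2k|λ_enc|/r = 2(8.99×10^9)(4.236×10^-5)/(0.132) = 5.77×10^6 N/C.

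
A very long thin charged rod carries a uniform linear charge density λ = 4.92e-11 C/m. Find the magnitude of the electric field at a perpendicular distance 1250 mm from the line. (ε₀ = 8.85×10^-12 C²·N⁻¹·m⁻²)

Take a coaxial cylindrical Gaussian surface of radius r = 1250 mm and length L.
Q_enc = λL, so λ_enc = 4.92e-11 C/m.
Since E is radial and uniform over the curved surface, Φ = E·2πrL = Q_enc/ε₀ = λ_enc L/ε₀.
E = |λ_enc|/(2πε₀r) = (4.92×10^-11)/(2π·8.85×10^-12·1.25) = 0.708 N/C.

0.708 N/C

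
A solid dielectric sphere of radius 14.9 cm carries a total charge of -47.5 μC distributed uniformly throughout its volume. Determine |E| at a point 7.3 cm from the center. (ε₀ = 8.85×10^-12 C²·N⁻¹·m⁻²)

E = 9.43×10^6 N/C

By spherical symmetry E is radial; choose a Gaussian sphere of radius r = 7.3 cm (r < R).
Only the charge within r is enclosed: Q_enc = Q·(r/R)³ = (-47.5 μC)·(7.3 cm/14.9 cm)³ = -5.586×10^-6 C.
Since E is radial and uniform over the Gaussian sphere, Φ = E·4πr² = Q_enc/ε₀.
E = |Q_enc|/(4πε₀r²) = (5.586e-6)/(4π·8.85×10^-12·(0.073)²) = 9.43×10^6 N/C.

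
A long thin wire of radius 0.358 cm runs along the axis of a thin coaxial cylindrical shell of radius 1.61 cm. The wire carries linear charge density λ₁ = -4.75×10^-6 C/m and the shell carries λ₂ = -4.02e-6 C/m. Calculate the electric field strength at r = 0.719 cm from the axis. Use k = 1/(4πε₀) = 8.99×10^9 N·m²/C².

|E| ≈ 1.19e7 V/m

By cylindrical symmetry E is radial; use a coaxial Gaussian cylinder of radius 0.719 cm and length L (between the conductors, 0.358 cm < r < 1.61 cm).
Only the inner wire is enclosed; the outer shell contributes nothing inside itself. λ_enc = λ₁ = -4.75×10^-6 C/m.
Since E is radial and uniform over the curved surface, Φ = E·2πrL = Q_enc/ε₀ = λ_enc L/ε₀.
E = 2k|λ_enc|/r = 2(8.99×10^9)(4.75×10^-6)/(0.00719) = 1.19×10^7 N/C.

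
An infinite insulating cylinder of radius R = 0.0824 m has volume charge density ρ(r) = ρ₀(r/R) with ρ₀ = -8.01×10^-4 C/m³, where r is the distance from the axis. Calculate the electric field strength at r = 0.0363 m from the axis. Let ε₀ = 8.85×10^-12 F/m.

E ≈ 4.82e5 N/C

Choose a coaxial cylinder of radius r = 0.0363 m (arbitrary length L) as the Gaussian surface (r < R).
Integrating ρ over the cross-section to radius r: λ_enc = (2πρ₀/R) ∫₀^r r'^2 dr' = 2πρ₀ r^3/(3·R) = -9.738×10^-7 C/m.
Gauss's law: E·2πrL = λ_enc L/ε₀.
E = |λ_enc|/(2πε₀r) = (9.738e-7)/(2π·8.85×10^-12·0.0363) = 4.82×10^5 N/C.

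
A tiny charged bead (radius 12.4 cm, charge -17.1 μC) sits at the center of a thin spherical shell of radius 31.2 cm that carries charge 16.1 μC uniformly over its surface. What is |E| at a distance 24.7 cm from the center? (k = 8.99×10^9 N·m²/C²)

|E| = 2.52×10^6 N/C

Use a concentric Gaussian sphere at r = 24.7 cm (between the bodies, 12.4 cm < r < 31.2 cm).
The shell at 31.2 cm lies outside the Gaussian surface, so Q_enc = -17.1 μC = -1.71×10^-5 C.
Applying ∮E·dA = Q_enc/ε₀ with Φ = E(4πr²):
E = k|Q_enc|/r² = (8.99×10^9)(1.71×10^-5)/(0.247)² = 2.52e6 N/C.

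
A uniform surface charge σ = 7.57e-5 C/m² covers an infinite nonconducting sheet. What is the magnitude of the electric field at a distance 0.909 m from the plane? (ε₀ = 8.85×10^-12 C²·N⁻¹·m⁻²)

E ≈ 4.28×10^6 N/C

The symmetry is planar: E is normal to the sheet and the same magnitude on both sides. Take a pillbox straddling the sheet with end-cap area A.
Flux Φ = 2EA and Q_enc = σA, so 2EA = σA/ε₀ ⇒ E = |σ|/(2ε₀), independent of distance.
E = |σ|/(2ε₀) = (7.57×10^-5)/(2·8.85×10^-12) = 4.28×10^6 N/C.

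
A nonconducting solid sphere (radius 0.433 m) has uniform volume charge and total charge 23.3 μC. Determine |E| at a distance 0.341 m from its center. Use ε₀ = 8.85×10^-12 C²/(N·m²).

Use a concentric Gaussian sphere at r = 0.341 m (r < R).
Only the charge within r is enclosed: Q_enc = Q·(r/R)³ = (23.3 μC)·(0.341 m/0.433 m)³ = 1.138e-5 C.
By Gauss's law, ∮E·dA = E·4πr² = Q_enc/ε₀.
E = |Q_enc|/(4πε₀r²) = (1.138×10^-5)/(4π·8.85×10^-12·(0.341)²) = 8.80×10^5 N/C.

|E| ≈ 8.80×10^5 V/m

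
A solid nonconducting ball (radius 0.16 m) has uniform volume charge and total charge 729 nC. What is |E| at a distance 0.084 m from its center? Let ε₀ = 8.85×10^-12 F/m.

E = 1.34×10^5 N/C

Take a concentric spherical Gaussian surface of radius r = 0.084 m (r < R).
Only the charge within r is enclosed: Q_enc = Q·(r/R)³ = (729 nC)·(0.084 m/0.16 m)³ = 1.055e-7 C.
By Gauss's law, ∮E·dA = E·4πr² = Q_enc/ε₀.
E = |Q_enc|/(4πε₀r²) = (1.055e-7)/(4π·8.85×10^-12·(0.084)²) = 1.34e5 N/C.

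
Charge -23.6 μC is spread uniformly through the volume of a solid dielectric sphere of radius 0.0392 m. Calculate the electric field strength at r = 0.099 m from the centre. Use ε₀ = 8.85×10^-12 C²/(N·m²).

E = 2.17×10^7 V/m

Use a concentric Gaussian sphere at r = 0.099 m (r > R, so the entire charge is enclosed).
Q_enc = -23.6 μC = -2.36×10^-5 C.
Gauss's law: E·4πr² = Q_enc/ε₀.
E = |Q_enc|/(4πε₀r²) = (2.36×10^-5)/(4π·8.85×10^-12·(0.099)²) = 2.17×10^7 N/C.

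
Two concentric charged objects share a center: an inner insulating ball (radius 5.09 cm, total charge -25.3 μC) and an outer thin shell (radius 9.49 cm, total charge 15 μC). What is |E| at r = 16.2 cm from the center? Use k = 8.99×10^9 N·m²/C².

E ≈ 3.53×10^6 V/m

Use a concentric Gaussian sphere at r = 16.2 cm (r > 9.49 cm, enclosing both).
Q_enc = (-25.3 μC) + (15 μC) = -1.03e-5 C.
By Gauss's law, ∮E·dA = E·4πr² = Q_enc/ε₀.
E = k|Q_enc|/r² = (8.99×10^9)(1.03×10^-5)/(0.162)² = 3.53e6 N/C.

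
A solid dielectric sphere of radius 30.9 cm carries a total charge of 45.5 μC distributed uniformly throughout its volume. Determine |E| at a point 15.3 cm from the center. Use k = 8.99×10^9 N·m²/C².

By spherical symmetry E is radial; choose a Gaussian sphere of radius r = 15.3 cm (r < R).
Only the charge within r is enclosed: Q_enc = Q·(r/R)³ = (45.5 μC)·(15.3 cm/30.9 cm)³ = 5.523e-6 C.
Gauss's law: E·4πr² = Q_enc/ε₀.
E = k|Q_enc|/r² = (8.99×10^9)(5.523×10^-6)/(0.153)² = 2.12×10^6 N/C.

2.12e6 N/C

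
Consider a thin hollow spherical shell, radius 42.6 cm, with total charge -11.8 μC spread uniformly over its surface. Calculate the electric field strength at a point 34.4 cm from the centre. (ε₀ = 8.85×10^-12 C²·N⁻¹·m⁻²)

Take a concentric spherical Gaussian surface of radius r = 34.4 cm (inside the shell, r < 42.6 cm).
All the charge is outside the Gaussian surface: Q_enc = 0, hence E = 0 everywhere inside the shell.

E = 0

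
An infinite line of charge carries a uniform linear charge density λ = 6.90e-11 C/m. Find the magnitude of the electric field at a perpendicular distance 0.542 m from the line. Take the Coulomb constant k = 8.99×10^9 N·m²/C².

|E| ≈ 2.29 N/C

Take a coaxial cylindrical Gaussian surface of radius r = 0.542 m and length L.
Q_enc = λL, so λ_enc = 6.90×10^-11 C/m.
Gauss's law: E·2πrL = λ_enc L/ε₀.
E = 2k|λ_enc|/r = 2(8.99×10^9)(6.90×10^-11)/(0.542) = 2.29 N/C.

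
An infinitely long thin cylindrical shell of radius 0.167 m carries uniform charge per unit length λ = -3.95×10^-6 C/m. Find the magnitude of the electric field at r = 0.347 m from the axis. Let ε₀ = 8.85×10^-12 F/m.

E ≈ 2.05×10^5 N/C

Choose a coaxial cylinder of radius r = 0.347 m (arbitrary length L) as the Gaussian surface (r > 0.167 m).
The full line charge is enclosed: λ_enc = -3.95×10^-6 C/m.
Gauss's law: E·2πrL = λ_enc L/ε₀.
E = |λ_enc|/(2πε₀r) = (3.95×10^-6)/(2π·8.85×10^-12·0.347) = 2.05×10^5 N/C.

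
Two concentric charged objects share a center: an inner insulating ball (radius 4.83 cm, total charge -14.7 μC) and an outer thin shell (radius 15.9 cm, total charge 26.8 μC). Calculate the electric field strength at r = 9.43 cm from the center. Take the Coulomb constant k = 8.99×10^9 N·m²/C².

Take a concentric spherical Gaussian surface of radius r = 9.43 cm (between the bodies, 4.83 cm < r < 15.9 cm).
Only the inner charge is enclosed; the outer shell contributes nothing inside itself. Q_enc = -14.7 μC = -1.47×10^-5 C.
Applying ∮E·dA = Q_enc/ε₀ with Φ = E(4πr²):
E = k|Q_enc|/r² = (8.99×10^9)(1.47e-5)/(0.0943)² = 1.49×10^7 N/C.

|E| ≈ 1.49×10^7 N/C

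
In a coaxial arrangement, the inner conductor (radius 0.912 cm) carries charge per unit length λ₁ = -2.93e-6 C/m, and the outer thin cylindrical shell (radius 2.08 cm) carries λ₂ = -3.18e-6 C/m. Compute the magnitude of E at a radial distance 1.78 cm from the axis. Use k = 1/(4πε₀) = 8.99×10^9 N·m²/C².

|E| = 2.96×10^6 V/m

Coaxial Gaussian cylinder, radius r = 1.78 cm, length L (between the conductors, 0.912 cm < r < 2.08 cm).
The shell at 2.08 cm lies outside the Gaussian surface, so λ_enc = λ₁ = -2.93e-6 C/m.
Applying ∮E·dA = Q_enc/ε₀ with the end caps contributing no flux:
E = 2k|λ_enc|/r = 2(8.99×10^9)(2.93×10^-6)/(0.0178) = 2.96×10^6 N/C.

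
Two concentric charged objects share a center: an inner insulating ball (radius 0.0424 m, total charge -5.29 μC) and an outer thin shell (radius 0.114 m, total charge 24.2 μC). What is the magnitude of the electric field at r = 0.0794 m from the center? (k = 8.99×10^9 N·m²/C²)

7.54×10^6 N/C

By spherical symmetry E is radial; choose a Gaussian sphere of radius r = 0.0794 m (between the bodies, 0.0424 m < r < 0.114 m).
Only the inner charge is enclosed; the outer shell contributes nothing inside itself. Q_enc = -5.29 μC = -5.29×10^-6 C.
By Gauss's law, ∮E·dA = E·4πr² = Q_enc/ε₀.
E = k|Q_enc|/r² = (8.99×10^9)(5.29e-6)/(0.0794)² = 7.54×10^6 N/C.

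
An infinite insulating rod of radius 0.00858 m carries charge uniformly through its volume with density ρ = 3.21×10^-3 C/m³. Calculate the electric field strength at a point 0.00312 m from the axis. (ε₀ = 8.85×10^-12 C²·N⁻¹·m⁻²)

By cylindrical symmetry E is radial; use a coaxial Gaussian cylinder of radius 0.00312 m and length L (r < R).
Charge inside radius r per length L is ρ·πr²·L, so λ_enc = ρπr² = 9.817×10^-8 C/m.
Applying ∮E·dA = Q_enc/ε₀ with the end caps contributing no flux:
E = |λ_enc|/(2πε₀r) = (9.817×10^-8)/(2π·8.85×10^-12·0.00312) = 5.66×10^5 N/C.

E = 5.66×10^5 V/m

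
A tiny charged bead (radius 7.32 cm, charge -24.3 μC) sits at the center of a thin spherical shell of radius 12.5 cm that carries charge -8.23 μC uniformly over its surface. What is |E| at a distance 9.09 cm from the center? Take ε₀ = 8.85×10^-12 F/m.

Use a concentric Gaussian sphere at r = 9.09 cm (between the bodies, 7.32 cm < r < 12.5 cm).
Only the inner charge is enclosed; the outer shell contributes nothing inside itself. Q_enc = -24.3 μC = -2.43×10^-5 C.
Since E is radial and uniform over the Gaussian sphere, Φ = E·4πr² = Q_enc/ε₀.
E = |Q_enc|/(4πε₀r²) = (2.43×10^-5)/(4π·8.85×10^-12·(0.0909)²) = 2.64×10^7 N/C.

E = 2.64e7 N/C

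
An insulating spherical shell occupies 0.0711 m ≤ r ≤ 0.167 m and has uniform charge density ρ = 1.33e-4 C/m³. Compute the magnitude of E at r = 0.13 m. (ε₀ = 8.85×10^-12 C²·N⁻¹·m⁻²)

Take a concentric spherical Gaussian surface of radius r = 0.13 m (within the shell material, 0.0711 m < r < 0.167 m).
Enclosed charge is the volume from a to r: Q_enc = (4π/3)ρ(r³ − a³) = 1.024×10^-6 C.
By Gauss's law, ∮E·dA = E·4πr² = Q_enc/ε₀.
E = |Q_enc|/(4πε₀r²) = (1.024×10^-6)/(4π·8.85×10^-12·(0.13)²) = 5.45×10^5 N/C.

E ≈ 5.45e5 N/C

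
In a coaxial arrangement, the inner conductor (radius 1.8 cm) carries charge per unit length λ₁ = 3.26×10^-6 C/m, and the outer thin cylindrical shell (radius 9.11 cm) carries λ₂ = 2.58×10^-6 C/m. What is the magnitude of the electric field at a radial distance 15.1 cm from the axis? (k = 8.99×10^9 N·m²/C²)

E ≈ 6.95e5 N/C

By cylindrical symmetry E is radial; use a coaxial Gaussian cylinder of radius 15.1 cm and length L (r > 9.11 cm, enclosing both).
λ_enc = λ₁ + λ₂ = (3.26×10^-6) + (2.58×10^-6) = 5.84×10^-6 C/m.
Gauss's law: E·2πrL = λ_enc L/ε₀.
E = 2k|λ_enc|/r = 2(8.99×10^9)(5.84×10^-6)/(0.151) = 6.95×10^5 N/C.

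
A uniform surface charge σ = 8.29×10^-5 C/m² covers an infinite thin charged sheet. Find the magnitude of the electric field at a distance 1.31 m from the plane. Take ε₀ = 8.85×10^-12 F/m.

Choose a cylindrical pillbox piercing the sheet, end faces (area A) parallel to it.
Flux Φ = 2EA and Q_enc = σA, so 2EA = σA/ε₀ ⇒ E = |σ|/(2ε₀), independent of distance.
E = |σ|/(2ε₀) = (8.29×10^-5)/(2·8.85×10^-12) = 4.68×10^6 N/C.

|E| = 4.68×10^6 V/m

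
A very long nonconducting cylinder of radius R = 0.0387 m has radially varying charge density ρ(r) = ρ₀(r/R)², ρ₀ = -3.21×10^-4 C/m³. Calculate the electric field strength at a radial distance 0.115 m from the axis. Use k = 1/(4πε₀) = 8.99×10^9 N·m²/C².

Coaxial Gaussian cylinder, radius r = 0.115 m, length L (r > R, full charge per length enclosed).
λ_enc = 2π ∫₀^R ρ₀(r'/R)^2 r' dr' = 2πρ₀R²/4 = -7.552×10^-7 C/m.
Gauss's law: E·2πrL = λ_enc L/ε₀.
E = 2k|λ_enc|/r = 2(8.99×10^9)(7.552×10^-7)/(0.115) = 1.18×10^5 N/C.

E ≈ 1.18×10^5 N/C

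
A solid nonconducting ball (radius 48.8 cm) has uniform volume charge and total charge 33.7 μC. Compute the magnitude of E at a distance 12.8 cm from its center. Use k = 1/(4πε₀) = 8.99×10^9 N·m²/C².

By spherical symmetry E is radial; choose a Gaussian sphere of radius r = 12.8 cm (r < R).
Only the charge within r is enclosed: Q_enc = Q·(r/R)³ = (33.7 μC)·(12.8 cm/48.8 cm)³ = 6.081×10^-7 C.
Since E is radial and uniform over the Gaussian sphere, Φ = E·4πr² = Q_enc/ε₀.
E = k|Q_enc|/r² = (8.99×10^9)(6.081e-7)/(0.128)² = 3.34×10^5 N/C.

3.34×10^5 V/m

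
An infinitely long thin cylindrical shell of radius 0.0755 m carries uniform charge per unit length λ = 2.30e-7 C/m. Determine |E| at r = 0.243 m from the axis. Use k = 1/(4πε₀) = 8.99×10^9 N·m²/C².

By cylindrical symmetry E is radial; use a coaxial Gaussian cylinder of radius 0.243 m and length L (r > 0.0755 m).
The full line charge is enclosed: λ_enc = 2.30×10^-7 C/m.
Applying ∮E·dA = Q_enc/ε₀ with the end caps contributing no flux:
E = 2k|λ_enc|/r = 2(8.99×10^9)(2.30e-7)/(0.243) = 1.70×10^4 N/C.

1.70×10^4 N/C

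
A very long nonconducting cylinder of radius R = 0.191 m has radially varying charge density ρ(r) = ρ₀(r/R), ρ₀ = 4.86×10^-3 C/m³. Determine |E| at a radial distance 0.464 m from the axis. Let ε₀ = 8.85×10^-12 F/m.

E = 1.44e7 V/m

Choose a coaxial cylinder of radius r = 0.464 m (arbitrary length L) as the Gaussian surface (r > R, full charge per length enclosed).
λ_enc = 2π ∫₀^R ρ₀(r'/R)^1 r' dr' = 2πρ₀R²/3 = 3.713×10^-4 C/m.
By Gauss's law (flux through the curved wall only), E·2πrL = λ_enc L/ε₀.
E = |λ_enc|/(2πε₀r) = (3.713×10^-4)/(2π·8.85×10^-12·0.464) = 1.44×10^7 N/C.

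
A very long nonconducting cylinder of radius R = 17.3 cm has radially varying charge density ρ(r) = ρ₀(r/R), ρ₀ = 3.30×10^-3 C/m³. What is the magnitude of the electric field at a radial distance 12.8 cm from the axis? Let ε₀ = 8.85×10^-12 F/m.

Coaxial Gaussian cylinder, radius r = 12.8 cm, length L (r < R).
Integrating ρ over the cross-section to radius r: λ_enc = (2πρ₀/R) ∫₀^r r'^2 dr' = 2πρ₀ r^3/(3·R) = 8.378e-5 C/m.
By Gauss's law (flux through the curved wall only), E·2πrL = λ_enc L/ε₀.
E = |λ_enc|/(2πε₀r) = (8.378×10^-5)/(2π·8.85×10^-12·0.128) = 1.18×10^7 N/C.

E = 1.18×10^7 V/m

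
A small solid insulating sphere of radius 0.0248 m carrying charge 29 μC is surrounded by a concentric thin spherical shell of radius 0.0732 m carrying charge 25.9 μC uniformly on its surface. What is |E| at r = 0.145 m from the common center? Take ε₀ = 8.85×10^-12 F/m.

E = 2.35e7 V/m

Use a concentric Gaussian sphere at r = 0.145 m (r > 0.0732 m, enclosing both).
Q_enc = (29 μC) + (25.9 μC) = 5.49×10^-5 C.
By Gauss's law, ∮E·dA = E·4πr² = Q_enc/ε₀.
E = |Q_enc|/(4πε₀r²) = (5.49×10^-5)/(4π·8.85×10^-12·(0.145)²) = 2.35e7 N/C.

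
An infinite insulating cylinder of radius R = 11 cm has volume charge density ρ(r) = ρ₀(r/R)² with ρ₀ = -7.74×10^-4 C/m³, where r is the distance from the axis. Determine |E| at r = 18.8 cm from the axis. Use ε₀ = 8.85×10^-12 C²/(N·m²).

|E| ≈ 1.41e6 N/C

Take a coaxial cylindrical Gaussian surface of radius r = 18.8 cm and length L (r > R, full charge per length enclosed).
λ_enc = 2π ∫₀^R ρ₀(r'/R)^2 r' dr' = 2πρ₀R²/4 = -1.471e-5 C/m.
Gauss's law: E·2πrL = λ_enc L/ε₀.
E = |λ_enc|/(2πε₀r) = (1.471×10^-5)/(2π·8.85×10^-12·0.188) = 1.41e6 N/C.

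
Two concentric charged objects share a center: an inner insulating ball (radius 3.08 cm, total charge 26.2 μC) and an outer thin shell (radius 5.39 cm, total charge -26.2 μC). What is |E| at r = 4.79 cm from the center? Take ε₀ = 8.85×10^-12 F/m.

|E| ≈ 1.03e8 N/C

By spherical symmetry E is radial; choose a Gaussian sphere of radius r = 4.79 cm (between the bodies, 3.08 cm < r < 5.39 cm).
The shell at 5.39 cm lies outside the Gaussian surface, so Q_enc = 26.2 μC = 2.62e-5 C.
Applying ∮E·dA = Q_enc/ε₀ with Φ = E(4πr²):
E = |Q_enc|/(4πε₀r²) = (2.62×10^-5)/(4π·8.85×10^-12·(0.0479)²) = 1.03×10^8 N/C.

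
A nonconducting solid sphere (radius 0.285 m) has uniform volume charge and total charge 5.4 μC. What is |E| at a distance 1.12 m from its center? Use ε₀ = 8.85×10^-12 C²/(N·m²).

E ≈ 3.87×10^4 N/C

Use a concentric Gaussian sphere at r = 1.12 m (r > R, so the entire charge is enclosed).
Q_enc = 5.4 μC = 5.40×10^-6 C.
By Gauss's law, ∮E·dA = E·4πr² = Q_enc/ε₀.
E = |Q_enc|/(4πε₀r²) = (5.40e-6)/(4π·8.85×10^-12·(1.12)²) = 3.87×10^4 N/C.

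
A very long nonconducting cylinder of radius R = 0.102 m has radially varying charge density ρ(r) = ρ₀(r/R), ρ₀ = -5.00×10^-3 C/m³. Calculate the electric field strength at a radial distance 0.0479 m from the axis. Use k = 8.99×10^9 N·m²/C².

4.24×10^6 N/C

By cylindrical symmetry E is radial; use a coaxial Gaussian cylinder of radius 0.0479 m and length L (r < R).
Integrating ρ over the cross-section to radius r: λ_enc = (2πρ₀/R) ∫₀^r r'^2 dr' = 2πρ₀ r^3/(3·R) = -1.128×10^-5 C/m.
Gauss's law: E·2πrL = λ_enc L/ε₀.
E = 2k|λ_enc|/r = 2(8.99×10^9)(1.128×10^-5)/(0.0479) = 4.24×10^6 N/C.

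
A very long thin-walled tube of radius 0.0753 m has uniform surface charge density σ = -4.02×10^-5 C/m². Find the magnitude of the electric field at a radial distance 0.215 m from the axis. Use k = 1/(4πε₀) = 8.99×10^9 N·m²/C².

|E| = 1.59×10^6 N/C

Take a coaxial cylindrical Gaussian surface of radius r = 0.215 m and length L (r > 0.0753 m).
The whole shell is enclosed: λ_enc = σ·2πR = (-4.02×10^-5)·2π·(0.0753) = -1.902×10^-5 C/m.
Applying ∮E·dA = Q_enc/ε₀ with the end caps contributing no flux:
E = 2k|λ_enc|/r = 2(8.99×10^9)(1.902×10^-5)/(0.215) = 1.59×10^6 N/C.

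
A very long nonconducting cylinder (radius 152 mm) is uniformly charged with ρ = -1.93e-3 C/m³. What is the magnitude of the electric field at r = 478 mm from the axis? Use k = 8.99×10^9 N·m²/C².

Coaxial Gaussian cylinder, radius r = 478 mm, length L (r > 152 mm, full cross-section enclosed).
λ_enc = ρ·πR² = (-1.93e-3)π(0.152)² = -1.401×10^-4 C/m.
Gauss's law: E·2πrL = λ_enc L/ε₀.
E = 2k|λ_enc|/r = 2(8.99×10^9)(1.401×10^-4)/(0.478) = 5.27e6 N/C.

E ≈ 5.27×10^6 V/m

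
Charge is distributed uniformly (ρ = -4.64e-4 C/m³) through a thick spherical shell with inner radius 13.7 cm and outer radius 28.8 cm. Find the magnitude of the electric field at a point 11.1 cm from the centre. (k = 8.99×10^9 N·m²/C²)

By spherical symmetry E is radial; choose a Gaussian sphere of radius r = 11.1 cm (r < 13.7 cm, inside the empty cavity).
Q_enc = 0 (all charge lies at larger r); Gauss's law gives E = 0.

|E| = 0 N/C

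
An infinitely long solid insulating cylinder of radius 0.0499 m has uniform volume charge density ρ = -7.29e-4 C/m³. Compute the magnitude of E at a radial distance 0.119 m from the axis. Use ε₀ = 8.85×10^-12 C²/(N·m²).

|E| ≈ 8.62e5 N/C

Choose a coaxial cylinder of radius r = 0.119 m (arbitrary length L) as the Gaussian surface (r > 0.0499 m, full cross-section enclosed).
λ_enc = ρ·πR² = (-7.29×10^-4)π(0.0499)² = -5.703×10^-6 C/m.
Gauss's law: E·2πrL = λ_enc L/ε₀.
E = |λ_enc|/(2πε₀r) = (5.703×10^-6)/(2π·8.85×10^-12·0.119) = 8.62e5 N/C.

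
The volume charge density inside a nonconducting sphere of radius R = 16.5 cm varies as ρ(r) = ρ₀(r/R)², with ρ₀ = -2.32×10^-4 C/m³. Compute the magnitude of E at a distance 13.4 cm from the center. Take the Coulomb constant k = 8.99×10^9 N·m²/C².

E ≈ 4.63×10^5 N/C

Take a concentric spherical Gaussian surface of radius r = 13.4 cm (r < R).
Integrate the density: Q_enc = 4π ∫₀^r ρ₀(r'/R)^2 r'² dr' = 4πρ₀ r^5/(5·R²) = -9.253×10^-7 C.
By Gauss's law, ∮E·dA = E·4πr² = Q_enc/ε₀.
E = k|Q_enc|/r² = (8.99×10^9)(9.253×10^-7)/(0.134)² = 4.63e5 N/C.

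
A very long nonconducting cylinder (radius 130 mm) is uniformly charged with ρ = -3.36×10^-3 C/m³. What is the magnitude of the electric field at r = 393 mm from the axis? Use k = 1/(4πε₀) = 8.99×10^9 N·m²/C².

Take a coaxial cylindrical Gaussian surface of radius r = 393 mm and length L (r > 130 mm, full cross-section enclosed).
λ_enc = ρ·πR² = (-3.36×10^-3)π(0.13)² = -1.784e-4 C/m.
By Gauss's law (flux through the curved wall only), E·2πrL = λ_enc L/ε₀.
E = 2k|λ_enc|/r = 2(8.99×10^9)(1.784×10^-4)/(0.393) = 8.16e6 N/C.

|E| ≈ 8.16e6 V/m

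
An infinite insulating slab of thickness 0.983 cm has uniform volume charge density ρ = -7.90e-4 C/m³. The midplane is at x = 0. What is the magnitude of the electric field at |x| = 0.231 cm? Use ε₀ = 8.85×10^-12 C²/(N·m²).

E = 2.06×10^5 N/C

By symmetry E is perpendicular to the slab. A Gaussian pillbox from −0.231 cm to +0.231 cm (face area A) lies entirely within the slab.
Q_enc = ρ·(2x)·A and flux = 2EA, so 2EA = 2ρxA/ε₀ ⇒ E = |ρ|x/ε₀.
E = (7.90e-4)(0.00231)/(8.85×10^-12) = 2.06e5 N/C.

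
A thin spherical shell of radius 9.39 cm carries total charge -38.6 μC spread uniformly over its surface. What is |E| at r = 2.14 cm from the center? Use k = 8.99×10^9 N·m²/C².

By spherical symmetry E is radial; choose a Gaussian sphere of radius r = 2.14 cm (inside the shell, r < 9.39 cm).
All the charge is outside the Gaussian surface: Q_enc = 0, hence E = 0 everywhere inside the shell.

E = 0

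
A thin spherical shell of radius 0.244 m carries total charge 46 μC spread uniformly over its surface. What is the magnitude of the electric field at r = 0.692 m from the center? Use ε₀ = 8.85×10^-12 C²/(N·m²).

By spherical symmetry E is radial; choose a Gaussian sphere of radius r = 0.692 m (r > 0.244 m).
The entire shell is enclosed: Q_enc = 4.60×10^-5 C.
Since E is radial and uniform over the Gaussian sphere, Φ = E·4πr² = Q_enc/ε₀.
E = |Q_enc|/(4πε₀r²) = (4.60e-5)/(4π·8.85×10^-12·(0.692)²) = 8.64e5 N/C.

8.64e5 N/C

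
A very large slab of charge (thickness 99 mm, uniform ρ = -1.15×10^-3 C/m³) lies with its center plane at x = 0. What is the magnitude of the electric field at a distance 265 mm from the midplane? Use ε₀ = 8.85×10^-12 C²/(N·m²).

|E| = 6.43×10^6 N/C

The point |x| = 265 mm lies outside the slab (half-thickness 0.0495 m). A symmetric pillbox spanning the full slab encloses Q_enc = ρ·d·A.
Flux = 2EA ⇒ E = |ρ|d/(2ε₀), independent of distance outside.
E = (1.15×10^-3)(0.099)/(2·8.85×10^-12) = 6.43×10^6 N/C.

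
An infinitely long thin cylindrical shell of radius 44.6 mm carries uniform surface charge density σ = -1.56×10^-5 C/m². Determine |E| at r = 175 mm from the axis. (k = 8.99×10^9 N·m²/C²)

|E| ≈ 4.49×10^5 N/C

Coaxial Gaussian cylinder, radius r = 175 mm, length L (r > 44.6 mm).
The whole shell is enclosed: λ_enc = σ·2πR = (-1.56e-5)·2π·(0.0446) = -4.372e-6 C/m.
By Gauss's law (flux through the curved wall only), E·2πrL = λ_enc L/ε₀.
E = 2k|λ_enc|/r = 2(8.99×10^9)(4.372×10^-6)/(0.175) = 4.49×10^5 N/C.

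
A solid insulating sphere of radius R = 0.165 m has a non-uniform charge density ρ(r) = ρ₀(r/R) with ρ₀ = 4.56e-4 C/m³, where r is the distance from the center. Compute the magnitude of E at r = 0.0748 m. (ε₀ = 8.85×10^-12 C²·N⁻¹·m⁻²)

By spherical symmetry E is radial; choose a Gaussian sphere of radius r = 0.0748 m (r < R).
Integrate the density: Q_enc = 4π ∫₀^r ρ₀(r'/R)^1 r'² dr' = 4πρ₀ r^4/(4·R) = 2.718e-7 C.
Applying ∮E·dA = Q_enc/ε₀ with Φ = E(4πr²):
E = |Q_enc|/(4πε₀r²) = (2.718×10^-7)/(4π·8.85×10^-12·(0.0748)²) = 4.37e5 N/C.

E ≈ 4.37×10^5 N/C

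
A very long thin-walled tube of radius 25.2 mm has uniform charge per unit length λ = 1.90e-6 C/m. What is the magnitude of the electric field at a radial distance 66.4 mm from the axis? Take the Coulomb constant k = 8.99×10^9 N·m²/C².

By cylindrical symmetry E is radial; use a coaxial Gaussian cylinder of radius 66.4 mm and length L (r > 25.2 mm).
The full line charge is enclosed: λ_enc = 1.90e-6 C/m.
Gauss's law: E·2πrL = λ_enc L/ε₀.
E = 2k|λ_enc|/r = 2(8.99×10^9)(1.90e-6)/(0.0664) = 5.14×10^5 N/C.

E = 5.14×10^5 N/C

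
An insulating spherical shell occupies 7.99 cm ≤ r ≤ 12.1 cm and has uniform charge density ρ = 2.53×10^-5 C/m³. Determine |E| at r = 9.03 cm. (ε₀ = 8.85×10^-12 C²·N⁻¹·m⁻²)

2.64×10^4 V/m

Take a concentric spherical Gaussian surface of radius r = 9.03 cm (within the shell material, 7.99 cm < r < 12.1 cm).
Only the shell between 7.99 cm and r is enclosed: Q_enc = ρ·(4π/3)(r³ − a³) = (2.53e-5)·(4π/3)·((0.0903)³ − (0.0799)³) = 2.398e-8 C.
By Gauss's law, ∮E·dA = E·4πr² = Q_enc/ε₀.
E = |Q_enc|/(4πε₀r²) = (2.398×10^-8)/(4π·8.85×10^-12·(0.0903)²) = 2.64×10^4 N/C.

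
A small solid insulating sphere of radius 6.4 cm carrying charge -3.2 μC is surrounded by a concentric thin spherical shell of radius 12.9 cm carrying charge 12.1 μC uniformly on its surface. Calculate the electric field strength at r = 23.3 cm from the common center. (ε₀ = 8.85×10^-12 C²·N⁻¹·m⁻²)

Take a concentric spherical Gaussian surface of radius r = 23.3 cm (r > 12.9 cm, enclosing both).
Q_enc = (-3.2 μC) + (12.1 μC) = 8.90e-6 C.
Gauss's law: E·4πr² = Q_enc/ε₀.
E = |Q_enc|/(4πε₀r²) = (8.90×10^-6)/(4π·8.85×10^-12·(0.233)²) = 1.47×10^6 N/C.

E = 1.47e6 V/m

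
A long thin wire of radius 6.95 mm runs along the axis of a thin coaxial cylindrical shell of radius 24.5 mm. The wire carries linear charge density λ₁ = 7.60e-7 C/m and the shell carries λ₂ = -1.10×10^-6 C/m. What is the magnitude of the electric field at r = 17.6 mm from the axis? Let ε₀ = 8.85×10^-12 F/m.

Choose a coaxial cylinder of radius r = 17.6 mm (arbitrary length L) as the Gaussian surface (between the conductors, 6.95 mm < r < 24.5 mm).
The shell at 24.5 mm lies outside the Gaussian surface, so λ_enc = λ₁ = 7.60e-7 C/m.
Gauss's law: E·2πrL = λ_enc L/ε₀.
E = |λ_enc|/(2πε₀r) = (7.60×10^-7)/(2π·8.85×10^-12·0.0176) = 7.77e5 N/C.

E ≈ 7.77e5 V/m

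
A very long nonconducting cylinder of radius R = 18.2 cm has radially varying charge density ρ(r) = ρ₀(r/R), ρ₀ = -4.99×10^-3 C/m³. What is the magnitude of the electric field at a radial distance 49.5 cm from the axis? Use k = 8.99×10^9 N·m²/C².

E ≈ 1.26×10^7 N/C

Choose a coaxial cylinder of radius r = 49.5 cm (arbitrary length L) as the Gaussian surface (r > R, full charge per length enclosed).
λ_enc = 2π ∫₀^R ρ₀(r'/R)^1 r' dr' = 2πρ₀R²/3 = -3.462×10^-4 C/m.
Since E is radial and uniform over the curved surface, Φ = E·2πrL = Q_enc/ε₀ = λ_enc L/ε₀.
E = 2k|λ_enc|/r = 2(8.99×10^9)(3.462×10^-4)/(0.495) = 1.26e7 N/C.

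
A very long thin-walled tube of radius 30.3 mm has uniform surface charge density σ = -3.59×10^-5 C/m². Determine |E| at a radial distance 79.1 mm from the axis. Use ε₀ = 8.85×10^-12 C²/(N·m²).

1.55×10^6 N/C

By cylindrical symmetry E is radial; use a coaxial Gaussian cylinder of radius 79.1 mm and length L (r > 30.3 mm).
The whole shell is enclosed: λ_enc = σ·2πR = (-3.59×10^-5)·2π·(0.0303) = -6.835×10^-6 C/m.
Since E is radial and uniform over the curved surface, Φ = E·2πrL = Q_enc/ε₀ = λ_enc L/ε₀.
E = |λ_enc|/(2πε₀r) = (6.835e-6)/(2π·8.85×10^-12·0.0791) = 1.55×10^6 N/C.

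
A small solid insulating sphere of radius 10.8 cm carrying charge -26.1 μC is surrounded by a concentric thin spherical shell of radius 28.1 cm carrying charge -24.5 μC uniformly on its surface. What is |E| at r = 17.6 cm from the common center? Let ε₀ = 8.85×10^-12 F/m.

By spherical symmetry E is radial; choose a Gaussian sphere of radius r = 17.6 cm (between the bodies, 10.8 cm < r < 28.1 cm).
Only the inner charge is enclosed; the outer shell contributes nothing inside itself. Q_enc = -26.1 μC = -2.61×10^-5 C.
Gauss's law: E·4πr² = Q_enc/ε₀.
E = |Q_enc|/(4πε₀r²) = (2.61e-5)/(4π·8.85×10^-12·(0.176)²) = 7.58e6 N/C.

E ≈ 7.58×10^6 V/m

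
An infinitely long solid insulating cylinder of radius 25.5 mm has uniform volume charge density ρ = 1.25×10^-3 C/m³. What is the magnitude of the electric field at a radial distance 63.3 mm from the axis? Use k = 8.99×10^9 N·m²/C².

Take a coaxial cylindrical Gaussian surface of radius r = 63.3 mm and length L (r > 25.5 mm, full cross-section enclosed).
λ_enc = ρ·πR² = (1.25e-3)π(0.0255)² = 2.554e-6 C/m.
By Gauss's law (flux through the curved wall only), E·2πrL = λ_enc L/ε₀.
E = 2k|λ_enc|/r = 2(8.99×10^9)(2.554×10^-6)/(0.0633) = 7.25×10^5 N/C.

|E| = 7.25×10^5 V/m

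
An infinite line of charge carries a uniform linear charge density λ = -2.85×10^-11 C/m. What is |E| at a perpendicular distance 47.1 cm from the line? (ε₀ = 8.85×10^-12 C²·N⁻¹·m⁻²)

E ≈ 1.09 N/C

Coaxial Gaussian cylinder, radius r = 47.1 cm, length L.
Q_enc = λL, so λ_enc = -2.85×10^-11 C/m.
Since E is radial and uniform over the curved surface, Φ = E·2πrL = Q_enc/ε₀ = λ_enc L/ε₀.
E = |λ_enc|/(2πε₀r) = (2.85e-11)/(2π·8.85×10^-12·0.471) = 1.09 N/C.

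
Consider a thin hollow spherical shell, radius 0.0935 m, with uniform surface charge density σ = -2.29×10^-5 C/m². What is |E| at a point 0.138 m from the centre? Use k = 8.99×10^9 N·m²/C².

By spherical symmetry E is radial; choose a Gaussian sphere of radius r = 0.138 m (r > 0.0935 m).
The entire shell is enclosed: Q_enc = σ·4πR² = (-2.29e-5)·4π·(0.0935)² = -2.516e-6 C.
Since E is radial and uniform over the Gaussian sphere, Φ = E·4πr² = Q_enc/ε₀.
E = k|Q_enc|/r² = (8.99×10^9)(2.516×10^-6)/(0.138)² = 1.19×10^6 N/C.

|E| = 1.19×10^6 V/m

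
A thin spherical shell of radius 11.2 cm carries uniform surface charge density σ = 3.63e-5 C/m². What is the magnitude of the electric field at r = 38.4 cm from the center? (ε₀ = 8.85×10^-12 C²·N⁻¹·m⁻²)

3.49e5 N/C

By spherical symmetry E is radial; choose a Gaussian sphere of radius r = 38.4 cm (r > 11.2 cm).
The entire shell is enclosed: Q_enc = σ·4πR² = (3.63×10^-5)·4π·(0.112)² = 5.722e-6 C.
Since E is radial and uniform over the Gaussian sphere, Φ = E·4πr² = Q_enc/ε₀.
E = |Q_enc|/(4πε₀r²) = (5.722×10^-6)/(4π·8.85×10^-12·(0.384)²) = 3.49e5 N/C.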